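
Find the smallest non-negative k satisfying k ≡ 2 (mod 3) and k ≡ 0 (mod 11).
M = 3 × 11 = 33. M₁ = 11, y₁ ≡ 2 (mod 3). M₂ = 3, y₂ ≡ 4 (mod 11). k = 2×11×2 + 0×3×4 ≡ 11 (mod 33)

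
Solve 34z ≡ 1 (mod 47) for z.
Since 47 is prime, by Fermat 34^(-1) ≡ 34^{45} ≡ 18 (mod 47). Verify: 34 × 18 = 612 ≡ 1 (mod 47)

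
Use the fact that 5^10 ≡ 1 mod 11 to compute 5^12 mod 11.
By Fermat: 5^{10} ≡ 1 mod 11. So 5^{12} = 5^{10} · 5^{2} ≡ 5^{2} ≡ 3 mod 11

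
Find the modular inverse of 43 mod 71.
Since 71 is prime, by Fermat 43^(-1) ≡ 43^{69} ≡ 38 mod 71. Verify: 43 × 38 = 1634 ≡ 1 mod 71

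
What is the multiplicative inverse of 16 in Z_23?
Since 23 is prime, by Fermat 16^(-1) ≡ 16^{21} ≡ 13 (mod 23). Verify: 16 × 13 = 208 ≡ 1 (mod 23)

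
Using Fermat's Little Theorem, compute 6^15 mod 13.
By Fermat: 6^{12} ≡ 1 (mod 13). So 6^{15} = 6^{12} · 6^{3} ≡ 6^{3} ≡ 8 (mod 13)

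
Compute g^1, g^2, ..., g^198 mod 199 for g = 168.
168^1, 168^2, ..., 168^{198} mod 199: [168, 165, 59, 161, 183, 98, 146, 51, 11, 57, 24, 52, 179, 23, 83, 14, 163, 121, 30, 65, 174, 178, 54, 117, 154, 2, 137, 131, 118, 123, 167, 196, 93, 102, 22, 114, 48, 104, 159, 46, 166, 28, 127, 43, 60, 130, 149, 157, 108, 35, 109, 4, 75, 63, 37, 47, 135, 193, 186, 5, 44, 29, 96, 9, 119, 92, 133, 56, 55, 86, 120, 61, 99, 115, 17, 70, 19, 8, 150, 126, 74, 94, 71, 187, 173, 10, 88, 58, 192, 18, 39, 184, 67, 112, 110, 172, 41, 122, 198, 31, 34, 140, 38, 16, 101, 53, 148, 188, 142, 175, 147, 20, 176, 116, 185, 36, 78, 169, 134, 25, 21, 145, 82, 45, 197, 62, 68, 81, 76, 32, 3, 106, 97, 177, 85, 151, 95, 40, 153, 33, 171, 72, 156, 139, 69, 50, 42, 91, 164, 90, 195, 124, 136, 162, 152, 64, 6, 13, 194, 155, 170, 103, 190, 80, 107, 66, 143, 144, 113, 79, 138, 100, 84, 182, 129, 180, 191, 49, 73, 125, 105, 128, 12, 26, 189, 111, 141, 7, 181, 160, 15, 132, 87, 89, 27, 158, 77, 1]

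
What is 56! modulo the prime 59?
(58)! = (56)! × (57) × (58) ≡ -1 (mod 59). So (56)! ≡ -1 × [(58)(57)]^(-1) ≡ 29 (mod 59)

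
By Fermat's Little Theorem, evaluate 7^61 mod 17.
By Fermat: 7^{16} ≡ 1 mod 17. 61 = 3×16 + 13. So 7^{61} ≡ 7^{13} ≡ 6 mod 17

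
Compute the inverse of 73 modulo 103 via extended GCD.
Extended GCD: 73(24) + 103(-17) = 1. So 73^(-1) ≡ 24 mod 103. Verify: 73 × 24 = 1752 ≡ 1 mod 103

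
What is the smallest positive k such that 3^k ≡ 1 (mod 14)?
Powers of 3 mod 14: 3^1≡3, 3^2≡9, 3^3≡13, 3^4≡11, 3^5≡5, 3^6≡1. ord_14(3) = 6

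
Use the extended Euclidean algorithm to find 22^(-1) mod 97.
Extended GCD: 22(-22) + 97(5) = 1. So 22^(-1) ≡ -22 ≡ 75 (mod 97). Verify: 22 × 75 = 1650 ≡ 1 (mod 97)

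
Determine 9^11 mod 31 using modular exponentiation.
By repeated squaring (mod 31): 9^{1}≡9, 9^{2}≡19, 9^{4}≡20, 9^{8}≡28. Then 9^{11} = 9^{8+2+1} ≡ 28 × 19 × 9 ≡ 14 (mod 31)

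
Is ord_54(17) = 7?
Powers of 17 mod 54: 17^1≡17, 17^2≡19, 17^3≡53, 17^4≡37, 17^5≡35, 17^6≡1. Already 17^6≡1, so the order is 6 < 7. No, the actual order is 6.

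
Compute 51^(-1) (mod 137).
Since 137 is prime, by Fermat 51^(-1) ≡ 51^{135} ≡ 43 (mod 137). Verify: 51 × 43 = 2193 ≡ 1 (mod 137)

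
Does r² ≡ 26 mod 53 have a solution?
By Euler's criterion: 26^{26} ≡ 52 mod 53. Since this equals -1 (≡ 52), 26 is not a QR.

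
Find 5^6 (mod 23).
By repeated squaring (mod 23): 5^{1}≡5, 5^{2}≡2, 5^{4}≡4. Then 5^{6} = 5^{4+2} ≡ 4 × 2 ≡ 8 (mod 23)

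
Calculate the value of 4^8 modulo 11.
By repeated squaring mod 11: 4^{1}≡4, 4^{2}≡5, 4^{4}≡3, 4^{8}≡9. So 4^{8} ≡ 9 mod 11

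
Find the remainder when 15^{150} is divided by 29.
By Fermat: 15^{28} ≡ 1 (mod 29). 150 = 5×28 + 10. So 15^{150} ≡ 15^{10} ≡ 13 (mod 29)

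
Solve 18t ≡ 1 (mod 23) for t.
Since 23 is prime, by Fermat 18^(-1) ≡ 18^{21} ≡ 9 (mod 23). Verify: 18 × 9 = 162 ≡ 1 (mod 23)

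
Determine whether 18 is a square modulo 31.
By Euler's criterion: 18^{15} ≡ 1 (mod 31). Since this equals 1, 18 is a QR.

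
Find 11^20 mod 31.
By repeated squaring mod 31: 11^{1}≡11, 11^{2}≡28, 11^{4}≡9, 11^{8}≡19, 11^{16}≡20. Then 11^{20} = 11^{16+4} ≡ 20 × 9 ≡ 25 mod 31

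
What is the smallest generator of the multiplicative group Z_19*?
g = 2. Powers: [2, 4, 8, 16, 13, 7, 14, ...] generates all 18 non-zero residues.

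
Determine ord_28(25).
Powers of 25 mod 28: 25^1≡25, 25^2≡9, 25^3≡1. So the order of 25 is 3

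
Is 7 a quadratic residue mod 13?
By Euler's criterion: 7^{6} ≡ 12 (mod 13). Since this equals -1 (≡ 12), 7 is not a QR.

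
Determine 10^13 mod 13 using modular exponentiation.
Using Fermat: 10^{12} ≡ 1 mod 13. 13 ≡ 1 mod 12. So 10^{13} ≡ 10^{1} ≡ 10 mod 13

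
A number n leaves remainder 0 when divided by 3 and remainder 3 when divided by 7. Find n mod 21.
M = 3 × 7 = 21. M₁ = 7, y₁ ≡ 1 mod 3. M₂ = 3, y₂ ≡ 5 mod 7. n = 0×7×1 + 3×3×5 ≡ 3 mod 21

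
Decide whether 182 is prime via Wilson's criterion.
(181)! mod 182 = 0. Since 0 ≢ -1 (mod 182), 182 is not prime.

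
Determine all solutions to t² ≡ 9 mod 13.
The square roots of 9 mod 13 are 3 and 10. Verify: 3² = 9 ≡ 9 mod 13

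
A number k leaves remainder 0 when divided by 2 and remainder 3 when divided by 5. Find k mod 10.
M = 2 × 5 = 10. M₁ = 5, y₁ ≡ 1 mod 2. M₂ = 2, y₂ ≡ 3 mod 5. k = 0×5×1 + 3×2×3 ≡ 8 mod 10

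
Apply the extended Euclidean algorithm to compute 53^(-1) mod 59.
Extended GCD: 53(-10) + 59(9) = 1. So 53^(-1) ≡ -10 ≡ 49 mod 59. Verify: 53 × 49 = 2597 ≡ 1 mod 59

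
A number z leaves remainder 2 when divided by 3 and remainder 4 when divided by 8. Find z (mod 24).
M = 3 × 8 = 24. M₁ = 8, y₁ ≡ 2 (mod 3). M₂ = 3, y₂ ≡ 3 (mod 8). z = 2×8×2 + 4×3×3 ≡ 20 (mod 24)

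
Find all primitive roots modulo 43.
There are φ(42) = 12 primitive roots mod 43: {3, 5, 12, 18, 19, 20, 26, 28, 29, 30, 33, 34}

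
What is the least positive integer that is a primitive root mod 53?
g = 2. Powers: [2, 4, 8, 16, 32, 11, 22, 44, 35, 17, ...] generates all 52 non-zero residues.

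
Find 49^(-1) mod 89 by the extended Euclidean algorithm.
Extended GCD: 49(20) + 89(-11) = 1. So 49^(-1) ≡ 20 mod 89. Verify: 49 × 20 = 980 ≡ 1 mod 89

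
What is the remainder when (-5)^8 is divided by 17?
By repeated squaring (mod 17): (-5)^{1}≡12, (-5)^{2}≡8, (-5)^{4}≡13, (-5)^{8}≡16. So (-5)^{8} ≡ 16 (mod 17)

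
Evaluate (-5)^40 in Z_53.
By repeated squaring mod 53: (-5)^{1}≡48, (-5)^{2}≡25, (-5)^{4}≡42, (-5)^{8}≡15, (-5)^{16}≡13, (-5)^{32}≡10. Then (-5)^{40} = (-5)^{32+8} ≡ 10 × 15 ≡ 44 mod 53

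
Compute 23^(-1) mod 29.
Since 29 is prime, by Fermat 23^(-1) ≡ 23^{27} ≡ 24 mod 29. Verify: 23 × 24 = 552 ≡ 1 mod 29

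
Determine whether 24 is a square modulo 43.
By Euler's criterion: 24^{21} ≡ 1 (mod 43). Since this equals 1, 24 is a QR.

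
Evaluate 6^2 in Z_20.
6^{2} = 36 ≡ 16 mod 20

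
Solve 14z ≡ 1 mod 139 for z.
Since 139 is prime, by Fermat 14^(-1) ≡ 14^{137} ≡ 10 mod 139. Verify: 14 × 10 = 140 ≡ 1 mod 139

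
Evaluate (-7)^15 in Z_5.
Using Fermat: (-7)^{4} ≡ 1 (mod 5). 15 ≡ 3 (mod 4). So (-7)^{15} ≡ (-7)^{3} ≡ 2 (mod 5)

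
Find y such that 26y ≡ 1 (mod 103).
Since 103 is prime, by Fermat 26^(-1) ≡ 26^{101} ≡ 4 (mod 103). Verify: 26 × 4 = 104 ≡ 1 (mod 103)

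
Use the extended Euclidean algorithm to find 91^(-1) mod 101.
Extended GCD: 91(10) + 101(-9) = 1. So 91^(-1) ≡ 10 (mod 101). Verify: 91 × 10 = 910 ≡ 1 (mod 101)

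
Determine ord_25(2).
Powers of 2 mod 25: 2^1≡2, 2^2≡4, 2^3≡8, 2^4≡16, 2^5≡7, 2^6≡14, 2^7≡3, 2^8≡6, 2^9≡12, 2^10≡24, 2^11≡23, 2^12≡21, 2^13≡17, 2^14≡9, 2^15≡18, 2^16≡11, 2^17≡22, 2^18≡19, 2^19≡13, 2^20≡1. So the order of 2 is 20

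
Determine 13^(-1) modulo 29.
Since 29 is prime, by Fermat 13^(-1) ≡ 13^{27} ≡ 9 (mod 29). Verify: 13 × 9 = 117 ≡ 1 (mod 29)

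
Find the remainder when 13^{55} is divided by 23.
By Fermat: 13^{22} ≡ 1 mod 23. 55 = 2×22 + 11. So 13^{55} ≡ 13^{11} ≡ 1 mod 23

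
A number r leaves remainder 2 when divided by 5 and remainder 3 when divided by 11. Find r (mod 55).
M = 5 × 11 = 55. M₁ = 11, y₁ ≡ 1 (mod 5). M₂ = 5, y₂ ≡ 9 (mod 11). r = 2×11×1 + 3×5×9 ≡ 47 (mod 55)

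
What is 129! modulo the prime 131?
(130)! = (129)! × (130) ≡ -1 (mod 131). So (129)! ≡ -1 × (130)^(-1) ≡ (-1)×(-1) = 1 (mod 131)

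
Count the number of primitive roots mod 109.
There are φ(109-1) = φ(108) = 36 primitive roots modulo 109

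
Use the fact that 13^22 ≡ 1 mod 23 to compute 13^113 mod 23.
By Fermat: 13^{22} ≡ 1 mod 23. 113 = 5×22 + 3. So 13^{113} ≡ 13^{3} ≡ 12 mod 23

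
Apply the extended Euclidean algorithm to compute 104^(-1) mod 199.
Extended GCD: 104(-44) + 199(23) = 1. So 104^(-1) ≡ -44 ≡ 155 (mod 199). Verify: 104 × 155 = 16120 ≡ 1 (mod 199)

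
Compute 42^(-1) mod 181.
Since 181 is prime, by Fermat 42^(-1) ≡ 42^{179} ≡ 125 mod 181. Verify: 42 × 125 = 5250 ≡ 1 mod 181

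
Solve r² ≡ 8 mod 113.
The square roots of 8 mod 113 are 11 and 102. Verify: 11² = 121 ≡ 8 mod 113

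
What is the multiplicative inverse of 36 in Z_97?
Since 97 is prime, by Fermat 36^(-1) ≡ 36^{95} ≡ 62 (mod 97). Verify: 36 × 62 = 2232 ≡ 1 (mod 97)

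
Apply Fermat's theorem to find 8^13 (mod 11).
By Fermat: 8^{10} ≡ 1 (mod 11). So 8^{13} = 8^{10} · 8^{3} ≡ 8^{3} ≡ 6 (mod 11)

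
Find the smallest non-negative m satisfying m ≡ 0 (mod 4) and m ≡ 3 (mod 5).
M = 4 × 5 = 20. M₁ = 5, y₁ ≡ 1 (mod 4). M₂ = 4, y₂ ≡ 4 (mod 5). m = 0×5×1 + 3×4×4 ≡ 8 (mod 20)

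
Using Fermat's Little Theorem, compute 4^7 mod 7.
By Fermat: 4^{6} ≡ 1 mod 7. So 4^{7} = 4^{6} · 4^{1} ≡ 4^{1} ≡ 4 mod 7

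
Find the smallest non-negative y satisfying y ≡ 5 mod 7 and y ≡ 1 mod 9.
M = 7 × 9 = 63. M₁ = 9, y₁ ≡ 4 mod 7. M₂ = 7, y₂ ≡ 4 mod 9. y = 5×9×4 + 1×7×4 ≡ 19 mod 63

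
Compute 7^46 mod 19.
Using Fermat: 7^{18} ≡ 1 (mod 19). 46 ≡ 10 (mod 18). So 7^{46} ≡ 7^{10} ≡ 7 (mod 19)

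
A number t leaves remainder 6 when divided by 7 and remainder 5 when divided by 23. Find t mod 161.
M = 7 × 23 = 161. M₁ = 23, y₁ ≡ 4 mod 7. M₂ = 7, y₂ ≡ 10 mod 23. t = 6×23×4 + 5×7×10 ≡ 97 mod 161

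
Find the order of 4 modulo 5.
Powers of 4 mod 5: 4^1≡4, 4^2≡1. ord_5(4) = 2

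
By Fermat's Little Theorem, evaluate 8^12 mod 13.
By Fermat's Little Theorem, 8^{12} ≡ 1 mod 13 since 13 is prime and gcd(8, 13) = 1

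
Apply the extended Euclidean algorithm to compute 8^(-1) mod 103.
Extended GCD: 8(13) + 103(-1) = 1. So 8^(-1) ≡ 13 (mod 103). Verify: 8 × 13 = 104 ≡ 1 (mod 103)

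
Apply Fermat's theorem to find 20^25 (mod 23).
By Fermat: 20^{22} ≡ 1 (mod 23). So 20^{25} = 20^{22} · 20^{3} ≡ 20^{3} ≡ 19 (mod 23)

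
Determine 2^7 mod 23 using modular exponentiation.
By repeated squaring (mod 23): 2^{1}≡2, 2^{2}≡4, 2^{4}≡16. Then 2^{7} = 2^{4+2+1} ≡ 16 × 4 × 2 ≡ 13 (mod 23)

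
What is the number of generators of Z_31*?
Number of primitive roots mod 31 = φ(p-1) = φ(30) = 8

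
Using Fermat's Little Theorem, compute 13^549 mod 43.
By Fermat: 13^{42} ≡ 1 (mod 43). 549 ≡ 3 (mod 42). So 13^{549} ≡ 13^{3} ≡ 4 (mod 43)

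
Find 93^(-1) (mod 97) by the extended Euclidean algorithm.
Extended GCD: 93(24) + 97(-23) = 1. So 93^(-1) ≡ 24 (mod 97). Verify: 93 × 24 = 2232 ≡ 1 (mod 97)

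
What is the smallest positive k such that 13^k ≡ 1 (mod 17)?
Powers of 13 mod 17: 13^1≡13, 13^2≡16, 13^3≡4, 13^4≡1. ord_17(13) = 4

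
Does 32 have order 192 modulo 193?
32^{96} ≡ 1 (mod 193) and 96 < 192, so ord_193(32) = 96 ≠ 192 and 32 is not a primitive root.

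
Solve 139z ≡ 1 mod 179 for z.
Since 179 is prime, by Fermat 139^(-1) ≡ 139^{177} ≡ 85 mod 179. Verify: 139 × 85 = 11815 ≡ 1 mod 179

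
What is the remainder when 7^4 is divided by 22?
7^{4} = 2401 ≡ 3 (mod 22)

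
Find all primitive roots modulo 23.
There are φ(22) = 10 primitive roots mod 23: {5, 7, 10, 11, 14, 15, 17, 19, 20, 21}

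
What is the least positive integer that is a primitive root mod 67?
g = 2. For each prime q|66: 2^{33}≡66, 2^{22}≡37, 2^{6}≡64, none ≡ 1, so ord_67(2) = 66 and 2 is a primitive root.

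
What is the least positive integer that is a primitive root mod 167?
g = 5. For each prime q|166: 5^{83}≡166, 5^{2}≡25, none ≡ 1, so ord_167(5) = 166 and 5 is a primitive root.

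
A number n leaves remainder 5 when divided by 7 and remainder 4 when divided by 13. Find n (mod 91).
M = 7 × 13 = 91. M₁ = 13, y₁ ≡ 6 (mod 7). M₂ = 7, y₂ ≡ 2 (mod 13). n = 5×13×6 + 4×7×2 ≡ 82 (mod 91)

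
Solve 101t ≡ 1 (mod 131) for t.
Since 131 is prime, by Fermat 101^(-1) ≡ 101^{129} ≡ 48 (mod 131). Verify: 101 × 48 = 4848 ≡ 1 (mod 131)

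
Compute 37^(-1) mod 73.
Since 73 is prime, by Fermat 37^(-1) ≡ 37^{71} ≡ 2 mod 73. Verify: 37 × 2 = 74 ≡ 1 mod 73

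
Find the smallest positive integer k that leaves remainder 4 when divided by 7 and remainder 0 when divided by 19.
M = 7 × 19 = 133. M₁ = 19, y₁ ≡ 3 mod 7. M₂ = 7, y₂ ≡ 11 mod 19. k = 4×19×3 + 0×7×11 ≡ 95 mod 133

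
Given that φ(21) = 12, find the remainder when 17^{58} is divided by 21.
By Euler: 17^{12} ≡ 1 (mod 21) since gcd(17, 21) = 1. 58 = 4×12 + 10. So 17^{58} ≡ 17^{10} ≡ 4 (mod 21)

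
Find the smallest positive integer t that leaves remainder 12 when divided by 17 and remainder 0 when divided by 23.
M = 17 × 23 = 391. M₁ = 23, y₁ ≡ 3 mod 17. M₂ = 17, y₂ ≡ 19 mod 23. t = 12×23×3 + 0×17×19 ≡ 46 mod 391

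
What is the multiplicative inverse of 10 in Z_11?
Since 11 is prime, by Fermat 10^(-1) ≡ 10^{9} ≡ 10 (mod 11). Verify: 10 × 10 = 100 ≡ 1 (mod 11)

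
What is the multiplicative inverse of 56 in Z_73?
Since 73 is prime, by Fermat 56^(-1) ≡ 56^{71} ≡ 30 (mod 73). Verify: 56 × 30 = 1680 ≡ 1 (mod 73)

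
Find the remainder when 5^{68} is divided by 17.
By Fermat: 5^{16} ≡ 1 mod 17. 68 = 4×16 + 4. So 5^{68} ≡ 5^{4} ≡ 13 mod 17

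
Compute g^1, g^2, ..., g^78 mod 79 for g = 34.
34^1, 34^2, ..., 34^{78} mod 79: [34, 50, 41, 51, 75, 22, 37, 73, 33, 16, 70, 10, 24, 26, 15, 36, 39, 62, 54, 19, 14, 2, 68, 21, 3, 23, 71, 44, 74, 67, 66, 32, 61, 20, 48, 52, 30, 72, 78, 45, 29, 38, 28, 4, 57, 42, 6, 46, 63, 9, 69, 55, 53, 64, 43, 40, 17, 25, 60, 65, 77, 11, 58, 76, 56, 8, 35, 5, 12, 13, 47, 18, 59, 31, 27, 49, 7, 1]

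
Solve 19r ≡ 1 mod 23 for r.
Since 23 is prime, by Fermat 19^(-1) ≡ 19^{21} ≡ 17 mod 23. Verify: 19 × 17 = 323 ≡ 1 mod 23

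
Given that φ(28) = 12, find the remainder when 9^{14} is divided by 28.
By Euler: 9^{12} ≡ 1 (mod 28) since gcd(9, 28) = 1. 14 = 1×12 + 2. So 9^{14} ≡ 9^{2} ≡ 25 (mod 28)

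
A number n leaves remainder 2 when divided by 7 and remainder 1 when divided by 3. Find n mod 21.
M = 7 × 3 = 21. M₁ = 3, y₁ ≡ 5 mod 7. M₂ = 7, y₂ ≡ 1 mod 3. n = 2×3×5 + 1×7×1 ≡ 16 mod 21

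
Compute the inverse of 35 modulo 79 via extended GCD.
Extended GCD: 35(-9) + 79(4) = 1. So 35^(-1) ≡ -9 ≡ 70 mod 79. Verify: 35 × 70 = 2450 ≡ 1 mod 79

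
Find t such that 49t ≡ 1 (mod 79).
Since 79 is prime, by Fermat 49^(-1) ≡ 49^{77} ≡ 50 (mod 79). Verify: 49 × 50 = 2450 ≡ 1 (mod 79)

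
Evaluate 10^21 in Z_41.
By repeated squaring (mod 41): 10^{1}≡10, 10^{2}≡18, 10^{4}≡37, 10^{8}≡16, 10^{16}≡10. Then 10^{21} = 10^{16+4+1} ≡ 10 × 37 × 10 ≡ 10 (mod 41)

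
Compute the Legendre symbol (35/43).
(35/43) = 35^{21} mod 43 = 1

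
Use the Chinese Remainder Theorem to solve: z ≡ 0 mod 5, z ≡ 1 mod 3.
M = 5 × 3 = 15. M₁ = 3, y₁ ≡ 2 mod 5. M₂ = 5, y₂ ≡ 2 mod 3. z = 0×3×2 + 1×5×2 ≡ 10 mod 15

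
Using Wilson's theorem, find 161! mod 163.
(162)! = (161)! × (162) ≡ -1 (mod 163). So (161)! ≡ -1 × (162)^(-1) ≡ (-1)×(-1) = 1 (mod 163)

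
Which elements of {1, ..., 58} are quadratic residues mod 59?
Quadratic residues modulo 59: {1, 3, 4, 5, 7, 9, 12, 15, 16, 17, 19, 20, 21, 22, 25, 26, 27, 28, 29, 35, 36, 41, 45, 46, 48, 49, 51, 53, 57}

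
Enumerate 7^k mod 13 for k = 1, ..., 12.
7^1, 7^2, ..., 7^{12} mod 13: [7, 10, 5, 9, 11, 12, 6, 3, 8, 4, 2, 1]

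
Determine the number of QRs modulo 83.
The squaring map on Z_83* is 2-to-1, so there are (82)/2 = 41 QRs.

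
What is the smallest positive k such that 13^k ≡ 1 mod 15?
Powers of 13 mod 15: 13^1≡13, 13^2≡4, 13^3≡7, 13^4≡1. ord_15(13) = 4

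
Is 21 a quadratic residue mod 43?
By Euler's criterion: 21^{21} ≡ 1 mod 43. Since this equals 1, 21 is a QR.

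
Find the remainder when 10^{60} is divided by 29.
By Fermat: 10^{28} ≡ 1 mod 29. 60 = 2×28 + 4. So 10^{60} ≡ 10^{4} ≡ 24 mod 29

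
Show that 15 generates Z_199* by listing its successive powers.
15^1, 15^2, ..., 15^{198} mod 199: [15, 26, 191, 79, 190, 64, 164, 72, 85, 81, 21, 116, 148, 31, 67, 10, 150, 61, 119, 193, 109, 43, 48, 123, 54, 14, 11, 165, 87, 111, 73, 100, 107, 13, 195, 139, 95, 32, 82, 36, 142, 140, 110, 58, 74, 115, 133, 5, 75, 130, 159, 196, 154, 121, 24, 161, 27, 7, 105, 182, 143, 155, 136, 50, 153, 106, 197, 169, 147, 16, 41, 18, 71, 70, 55, 29, 37, 157, 166, 102, 137, 65, 179, 98, 77, 160, 12, 180, 113, 103, 152, 91, 171, 177, 68, 25, 176, 53, 198, 184, 173, 8, 120, 9, 135, 35, 127, 114, 118, 178, 83, 51, 168, 132, 189, 49, 138, 80, 6, 90, 156, 151, 76, 145, 185, 188, 34, 112, 88, 126, 99, 92, 186, 4, 60, 104, 167, 117, 163, 57, 59, 89, 141, 125, 84, 66, 194, 124, 69, 40, 3, 45, 78, 175, 38, 172, 192, 94, 17, 56, 44, 63, 149, 46, 93, 2, 30, 52, 183, 158, 181, 128, 129, 144, 170, 162, 42, 33, 97, 62, 134, 20, 101, 122, 39, 187, 19, 86, 96, 47, 108, 28, 22, 131, 174, 23, 146, 1]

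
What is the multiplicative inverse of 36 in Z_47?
Since 47 is prime, by Fermat 36^(-1) ≡ 36^{45} ≡ 17 (mod 47). Verify: 36 × 17 = 612 ≡ 1 (mod 47)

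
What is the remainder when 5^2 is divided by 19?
5^{2} = 25 ≡ 6 (mod 19)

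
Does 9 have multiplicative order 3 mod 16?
Powers of 9 mod 16: 9^1≡9, 9^2≡1. Already 9^2≡1, so the order is 2 < 3. No, the actual order is 2.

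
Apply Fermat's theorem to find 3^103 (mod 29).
By Fermat: 3^{28} ≡ 1 (mod 29). 103 = 3×28 + 19. So 3^{103} ≡ 3^{19} ≡ 18 (mod 29)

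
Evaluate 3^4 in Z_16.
3^{4} = 81 ≡ 1 (mod 16)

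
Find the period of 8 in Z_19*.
Powers of 8 mod 19: 8^1≡8, 8^2≡7, 8^3≡18, 8^4≡11, 8^5≡12, 8^6≡1. Order = 6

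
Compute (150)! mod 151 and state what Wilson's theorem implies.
(150)! mod 151 = 150. Since this equals -1 mod 151, Wilson confirms 151 is prime.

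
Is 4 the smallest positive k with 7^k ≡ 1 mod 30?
Powers of 7 mod 30: 7^1≡7, 7^2≡19, 7^3≡13, 7^4≡1. First k with 7^k≡1 is k=4. Yes, ord_30(7) = 4.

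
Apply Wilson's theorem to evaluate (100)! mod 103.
(102)! = (100)! × (101) × (102) ≡ -1 mod 103. So (100)! ≡ -1 × [(102)(101)]^(-1) ≡ 51 mod 103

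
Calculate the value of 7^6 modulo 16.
By repeated squaring (mod 16): 7^{1}≡7, 7^{2}≡1, 7^{4}≡1. Then 7^{6} = 7^{4+2} ≡ 1 × 1 ≡ 1 (mod 16)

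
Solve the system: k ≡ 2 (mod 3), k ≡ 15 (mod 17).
M = 3 × 17 = 51. M₁ = 17, y₁ ≡ 2 (mod 3). M₂ = 3, y₂ ≡ 6 (mod 17). k = 2×17×2 + 15×3×6 ≡ 32 (mod 51)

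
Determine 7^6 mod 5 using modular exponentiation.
Using Fermat: 7^{4} ≡ 1 mod 5. 6 ≡ 2 mod 4. So 7^{6} ≡ 7^{2} ≡ 4 mod 5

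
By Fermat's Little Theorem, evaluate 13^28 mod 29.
By Fermat's Little Theorem, 13^{28} ≡ 1 (mod 29) since 29 is prime and gcd(13, 29) = 1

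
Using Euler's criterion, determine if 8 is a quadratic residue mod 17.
By Euler's criterion: 8^{8} ≡ 1 mod 17. Since this equals 1, 8 is a QR.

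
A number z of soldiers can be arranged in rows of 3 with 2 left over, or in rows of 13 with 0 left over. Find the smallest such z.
M = 3 × 13 = 39. M₁ = 13, y₁ ≡ 1 mod 3. M₂ = 3, y₂ ≡ 9 mod 13. z = 2×13×1 + 0×3×9 ≡ 26 mod 39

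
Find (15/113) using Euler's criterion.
(15/113) = 15^{56} mod 113 = 1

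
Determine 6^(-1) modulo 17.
Since 17 is prime, by Fermat 6^(-1) ≡ 6^{15} ≡ 3 mod 17. Verify: 6 × 3 = 18 ≡ 1 mod 17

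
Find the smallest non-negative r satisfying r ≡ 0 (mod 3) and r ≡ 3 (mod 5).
M = 3 × 5 = 15. M₁ = 5, y₁ ≡ 2 (mod 3). M₂ = 3, y₂ ≡ 2 (mod 5). r = 0×5×2 + 3×3×2 ≡ 3 (mod 15)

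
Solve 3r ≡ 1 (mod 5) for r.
Since 5 is prime, by Fermat 3^(-1) ≡ 3^{3} ≡ 2 (mod 5). Verify: 3 × 2 = 6 ≡ 1 (mod 5)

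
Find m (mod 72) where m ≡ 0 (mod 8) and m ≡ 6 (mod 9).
M = 8 × 9 = 72. M₁ = 9, y₁ ≡ 1 (mod 8). M₂ = 8, y₂ ≡ 8 (mod 9). m = 0×9×1 + 6×8×8 ≡ 24 (mod 72)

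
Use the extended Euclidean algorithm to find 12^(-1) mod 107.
Extended GCD: 12(9) + 107(-1) = 1. So 12^(-1) ≡ 9 (mod 107). Verify: 12 × 9 = 108 ≡ 1 (mod 107)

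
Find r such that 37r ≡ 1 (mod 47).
Since 47 is prime, by Fermat 37^(-1) ≡ 37^{45} ≡ 14 (mod 47). Verify: 37 × 14 = 518 ≡ 1 (mod 47)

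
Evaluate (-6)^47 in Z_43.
Using Fermat: (-6)^{42} ≡ 1 (mod 43). 47 ≡ 5 (mod 42). So (-6)^{47} ≡ (-6)^{5} ≡ 7 (mod 43)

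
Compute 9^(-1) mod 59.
Since 59 is prime, by Fermat 9^(-1) ≡ 9^{57} ≡ 46 mod 59. Verify: 9 × 46 = 414 ≡ 1 mod 59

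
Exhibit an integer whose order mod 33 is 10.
2 has order 10 mod 33 since 2^{10} ≡ 1 (mod 33) and no smaller power works.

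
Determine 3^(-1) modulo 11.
Since 11 is prime, by Fermat 3^(-1) ≡ 3^{9} ≡ 4 mod 11. Verify: 3 × 4 = 12 ≡ 1 mod 11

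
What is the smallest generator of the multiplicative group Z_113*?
g = 3. For each prime q|112: 3^{56}≡112, 3^{16}≡49, none ≡ 1, so ord_113(3) = 112 and 3 is a primitive root.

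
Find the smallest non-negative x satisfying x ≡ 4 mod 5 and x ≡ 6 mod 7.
M = 5 × 7 = 35. M₁ = 7, y₁ ≡ 3 mod 5. M₂ = 5, y₂ ≡ 3 mod 7. x = 4×7×3 + 6×5×3 ≡ 34 mod 35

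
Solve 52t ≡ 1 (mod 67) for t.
Since 67 is prime, by Fermat 52^(-1) ≡ 52^{65} ≡ 58 (mod 67). Verify: 52 × 58 = 3016 ≡ 1 (mod 67)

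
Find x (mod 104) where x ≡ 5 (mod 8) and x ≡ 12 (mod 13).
M = 8 × 13 = 104. M₁ = 13, y₁ ≡ 5 (mod 8). M₂ = 8, y₂ ≡ 5 (mod 13). x = 5×13×5 + 12×8×5 ≡ 77 (mod 104)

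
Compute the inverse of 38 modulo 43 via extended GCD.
Extended GCD: 38(17) + 43(-15) = 1. So 38^(-1) ≡ 17 (mod 43). Verify: 38 × 17 = 646 ≡ 1 (mod 43)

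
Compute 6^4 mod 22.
6^{4} = 1296 ≡ 20 (mod 22)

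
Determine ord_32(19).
Powers of 19 mod 32: 19^1≡19, 19^2≡9, 19^3≡11, 19^4≡17, 19^5≡3, 19^6≡25, 19^7≡27, 19^8≡1. So the order of 19 is 8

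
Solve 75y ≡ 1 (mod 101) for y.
Since 101 is prime, by Fermat 75^(-1) ≡ 75^{99} ≡ 66 (mod 101). Verify: 75 × 66 = 4950 ≡ 1 (mod 101)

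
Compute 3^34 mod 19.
Using Fermat: 3^{18} ≡ 1 (mod 19). 34 ≡ 16 (mod 18). So 3^{34} ≡ 3^{16} ≡ 17 (mod 19)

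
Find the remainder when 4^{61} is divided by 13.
By Fermat: 4^{12} ≡ 1 (mod 13). 61 = 5×12 + 1. So 4^{61} ≡ 4^{1} ≡ 4 (mod 13)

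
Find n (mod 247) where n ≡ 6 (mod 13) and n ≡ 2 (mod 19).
M = 13 × 19 = 247. M₁ = 19, y₁ ≡ 11 (mod 13). M₂ = 13, y₂ ≡ 3 (mod 19). n = 6×19×11 + 2×13×3 ≡ 97 (mod 247)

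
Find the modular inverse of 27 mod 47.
Since 47 is prime, by Fermat 27^(-1) ≡ 27^{45} ≡ 7 mod 47. Verify: 27 × 7 = 189 ≡ 1 mod 47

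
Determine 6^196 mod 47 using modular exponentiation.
Using Fermat: 6^{46} ≡ 1 (mod 47). 196 ≡ 12 (mod 46). So 6^{196} ≡ 6^{12} ≡ 37 (mod 47)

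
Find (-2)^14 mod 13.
Using Fermat: (-2)^{12} ≡ 1 mod 13. 14 ≡ 2 mod 12. So (-2)^{14} ≡ (-2)^{2} ≡ 4 mod 13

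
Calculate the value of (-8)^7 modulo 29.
By repeated squaring mod 29: (-8)^{1}≡21, (-8)^{2}≡6, (-8)^{4}≡7. Then (-8)^{7} = (-8)^{4+2+1} ≡ 7 × 6 × 21 ≡ 12 mod 29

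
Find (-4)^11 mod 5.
Using Fermat: (-4)^{4} ≡ 1 mod 5. 11 ≡ 3 mod 4. So (-4)^{11} ≡ (-4)^{3} ≡ 1 mod 5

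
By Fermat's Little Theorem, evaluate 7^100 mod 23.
By Fermat: 7^{22} ≡ 1 (mod 23). 100 = 4×22 + 12. So 7^{100} ≡ 7^{12} ≡ 16 (mod 23)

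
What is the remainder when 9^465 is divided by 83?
Using Fermat: 9^{82} ≡ 1 (mod 83). 465 ≡ 55 (mod 82). So 9^{465} ≡ 9^{55} ≡ 38 (mod 83)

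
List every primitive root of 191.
There are φ(190) = 72 primitive roots mod 191: {19, 21, 22, 28, 29, 33, 35, 42, 44, 47, 53, 56, 57, 58, 61, 62, 63, 71, 73, 74, 76, 83, 87, 88, 89, 91, 93, 94, 95, 99, 101, 105, 106, 110, 111, 112, 113, 114, 116, 119, 123, 124, 126, 127, 131, 132, 137, 140, 141, 143, 145, 146, 148, 151, 157, 164, 165, 167, 168, 171, 173, 174, 175, 176, 178, 179, 181, 182, 183, 187, 188, 189}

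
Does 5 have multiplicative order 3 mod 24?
Powers of 5 mod 24: 5^1≡5, 5^2≡1. Already 5^2≡1, so the order is 2 < 3. No, the actual order is 2.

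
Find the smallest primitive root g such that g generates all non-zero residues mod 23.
g = 5. Powers: [5, 2, 10, 4, 20, 8, 17, ...] generates all 22 non-zero residues.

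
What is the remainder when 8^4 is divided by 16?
8^{4} = 4096 ≡ 0 (mod 16)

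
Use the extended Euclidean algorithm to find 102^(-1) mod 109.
Extended GCD: 102(31) + 109(-29) = 1. So 102^(-1) ≡ 31 (mod 109). Verify: 102 × 31 = 3162 ≡ 1 (mod 109)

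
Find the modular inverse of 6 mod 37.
Since 37 is prime, by Fermat 6^(-1) ≡ 6^{35} ≡ 31 mod 37. Verify: 6 × 31 = 186 ≡ 1 mod 37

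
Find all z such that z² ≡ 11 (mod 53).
The square roots of 11 mod 53 are 8 and 45. Verify: 8² = 64 ≡ 11 (mod 53)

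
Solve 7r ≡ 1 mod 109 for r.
Since 109 is prime, by Fermat 7^(-1) ≡ 7^{107} ≡ 78 mod 109. Verify: 7 × 78 = 546 ≡ 1 mod 109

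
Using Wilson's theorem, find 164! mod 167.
(166)! = (164)! × (165) × (166) ≡ -1 mod 167. So (164)! ≡ -1 × [(166)(165)]^(-1) ≡ 83 mod 167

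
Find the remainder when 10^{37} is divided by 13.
By Fermat: 10^{12} ≡ 1 (mod 13). 37 = 3×12 + 1. So 10^{37} ≡ 10^{1} ≡ 10 (mod 13)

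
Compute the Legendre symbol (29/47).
(29/47) = 29^{23} mod 47 = -1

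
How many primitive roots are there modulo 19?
A prime p has φ(p-1) primitive roots; here φ(18) = 6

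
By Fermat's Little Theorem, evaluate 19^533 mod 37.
By Fermat: 19^{36} ≡ 1 mod 37. 533 ≡ 29 mod 36. So 19^{533} ≡ 19^{29} ≡ 17 mod 37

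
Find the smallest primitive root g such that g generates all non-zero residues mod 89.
g = 3. For each prime q|88: 3^{44}≡88, 3^{8}≡64, none ≡ 1, so ord_89(3) = 88 and 3 is a primitive root.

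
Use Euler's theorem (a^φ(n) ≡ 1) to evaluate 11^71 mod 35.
By Euler: 11^{24} ≡ 1 mod 35 since gcd(11, 35) = 1. 71 = 2×24 + 23. So 11^{71} ≡ 11^{23} ≡ 16 mod 35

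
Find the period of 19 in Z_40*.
Powers of 19 mod 40: 19^1≡19, 19^2≡1. ord_40(19) = 2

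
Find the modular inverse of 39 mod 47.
Since 47 is prime, by Fermat 39^(-1) ≡ 39^{45} ≡ 41 mod 47. Verify: 39 × 41 = 1599 ≡ 1 mod 47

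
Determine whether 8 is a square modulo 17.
By Euler's criterion: 8^{8} ≡ 1 mod 17. Since this equals 1, 8 is a QR.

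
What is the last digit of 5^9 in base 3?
Using Fermat: 5^{2} ≡ 1 (mod 3). 9 ≡ 1 (mod 2). So 5^{9} ≡ 5^{1} ≡ 2 (mod 3)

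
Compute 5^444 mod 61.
Using Fermat: 5^{60} ≡ 1 (mod 61). 444 ≡ 24 (mod 60). So 5^{444} ≡ 5^{24} ≡ 34 (mod 61)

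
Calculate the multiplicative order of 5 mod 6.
Powers of 5 mod 6: 5^1≡5, 5^2≡1. ord_6(5) = 2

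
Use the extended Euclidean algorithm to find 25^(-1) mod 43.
Extended GCD: 25(-12) + 43(7) = 1. So 25^(-1) ≡ -12 ≡ 31 mod 43. Verify: 25 × 31 = 775 ≡ 1 mod 43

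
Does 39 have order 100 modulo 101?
39^{20} ≡ 1 (mod 101) and 20 < 100, so ord_101(39) = 20 ≠ 100 and 39 is not a primitive root.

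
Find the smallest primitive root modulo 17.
g = 3. For each prime q|16: 3^{8}≡16, none ≡ 1, so ord_17(3) = 16 and 3 is a primitive root.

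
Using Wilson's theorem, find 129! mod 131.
(130)! = (129)! × (130) ≡ -1 mod 131. So (129)! ≡ -1 × (130)^(-1) ≡ (-1)×(-1) = 1 mod 131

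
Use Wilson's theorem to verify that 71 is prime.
(70)! mod 71 = 70. Since this equals -1 mod 71, Wilson confirms 71 is prime.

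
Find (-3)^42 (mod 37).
Using Fermat: (-3)^{36} ≡ 1 (mod 37). 42 ≡ 6 (mod 36). So (-3)^{42} ≡ (-3)^{6} ≡ 26 (mod 37)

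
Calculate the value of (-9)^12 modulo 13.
Using Fermat: (-9)^{12} ≡ 1 (mod 13). 12 ≡ 0 (mod 12). So (-9)^{12} ≡ (-9)^{0} ≡ 1 (mod 13)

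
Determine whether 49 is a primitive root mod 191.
49^{5} ≡ 1 mod 191 and 5 < 190, so ord_191(49) = 5 ≠ 190 and 49 is not a primitive root.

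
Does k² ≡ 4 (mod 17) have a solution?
By Euler's criterion: 4^{8} ≡ 1 (mod 17). Since this equals 1, 4 is a QR.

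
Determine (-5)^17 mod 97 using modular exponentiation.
By repeated squaring (mod 97): (-5)^{1}≡92, (-5)^{2}≡25, (-5)^{4}≡43, (-5)^{8}≡6, (-5)^{16}≡36. Then (-5)^{17} = (-5)^{16+1} ≡ 36 × 92 ≡ 14 (mod 97)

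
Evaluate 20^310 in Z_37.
Using Fermat: 20^{36} ≡ 1 mod 37. 310 ≡ 22 mod 36. So 20^{310} ≡ 20^{22} ≡ 25 mod 37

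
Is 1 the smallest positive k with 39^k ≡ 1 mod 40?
Powers of 39 mod 40: 39^1≡39, 39^2≡1. 39^1≡39≢1, so ord ≠ 1. No, the actual order is 2.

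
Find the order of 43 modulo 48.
Powers of 43 mod 48: 43^1≡43, 43^2≡25, 43^3≡19, 43^4≡1. ord_48(43) = 4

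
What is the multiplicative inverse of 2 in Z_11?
Since 11 is prime, by Fermat 2^(-1) ≡ 2^{9} ≡ 6 mod 11. Verify: 2 × 6 = 12 ≡ 1 mod 11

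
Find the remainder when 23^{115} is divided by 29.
By Fermat: 23^{28} ≡ 1 (mod 29). 115 = 4×28 + 3. So 23^{115} ≡ 23^{3} ≡ 16 (mod 29)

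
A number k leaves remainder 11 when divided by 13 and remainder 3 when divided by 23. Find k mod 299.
M = 13 × 23 = 299. M₁ = 23, y₁ ≡ 4 mod 13. M₂ = 13, y₂ ≡ 16 mod 23. k = 11×23×4 + 3×13×16 ≡ 141 mod 299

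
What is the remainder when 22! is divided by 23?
By Wilson's theorem, (22)! ≡ -1 ≡ 22 (mod 23)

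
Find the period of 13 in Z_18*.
Powers of 13 mod 18: 13^1≡13, 13^2≡7, 13^3≡1. So the order of 13 is 3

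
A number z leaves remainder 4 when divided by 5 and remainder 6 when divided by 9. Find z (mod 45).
M = 5 × 9 = 45. M₁ = 9, y₁ ≡ 4 (mod 5). M₂ = 5, y₂ ≡ 2 (mod 9). z = 4×9×4 + 6×5×2 ≡ 24 (mod 45)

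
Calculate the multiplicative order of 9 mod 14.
Powers of 9 mod 14: 9^1≡9, 9^2≡11, 9^3≡1. So the order of 9 is 3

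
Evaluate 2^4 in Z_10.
2^{4} = 16 ≡ 6 mod 10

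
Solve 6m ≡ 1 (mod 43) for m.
Since 43 is prime, by Fermat 6^(-1) ≡ 6^{41} ≡ 36 (mod 43). Verify: 6 × 36 = 216 ≡ 1 (mod 43)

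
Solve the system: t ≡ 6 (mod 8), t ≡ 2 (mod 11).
M = 8 × 11 = 88. M₁ = 11, y₁ ≡ 3 (mod 8). M₂ = 8, y₂ ≡ 7 (mod 11). t = 6×11×3 + 2×8×7 ≡ 46 (mod 88)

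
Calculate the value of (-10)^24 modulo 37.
By repeated squaring (mod 37): (-10)^{1}≡27, (-10)^{2}≡26, (-10)^{4}≡10, (-10)^{8}≡26, (-10)^{16}≡10. Then (-10)^{24} = (-10)^{16+8} ≡ 10 × 26 ≡ 1 (mod 37)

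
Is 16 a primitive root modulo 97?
16^{12} ≡ 1 mod 97 and 12 < 96, so ord_97(16) = 12 ≠ 96 and 16 is not a primitive root.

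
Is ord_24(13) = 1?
Powers of 13 mod 24: 13^1≡13, 13^2≡1. 13^1≡13≢1, so ord ≠ 1. No, the actual order is 2.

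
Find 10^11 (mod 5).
By repeated squaring (mod 5): 10^{1}≡0, 10^{2}≡0, 10^{4}≡0, 10^{8}≡0. Then 10^{11} = 10^{8+2+1} ≡ 0 × 0 × 0 ≡ 0 (mod 5)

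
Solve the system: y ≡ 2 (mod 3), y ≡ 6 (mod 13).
M = 3 × 13 = 39. M₁ = 13, y₁ ≡ 1 (mod 3). M₂ = 3, y₂ ≡ 9 (mod 13). y = 2×13×1 + 6×3×9 ≡ 32 (mod 39)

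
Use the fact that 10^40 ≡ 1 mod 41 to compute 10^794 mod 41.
By Fermat: 10^{40} ≡ 1 mod 41. 794 ≡ 34 mod 40. So 10^{794} ≡ 10^{34} ≡ 37 mod 41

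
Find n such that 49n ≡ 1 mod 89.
Since 89 is prime, by Fermat 49^(-1) ≡ 49^{87} ≡ 20 mod 89. Verify: 49 × 20 = 980 ≡ 1 mod 89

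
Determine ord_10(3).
Powers of 3 mod 10: 3^1≡3, 3^2≡9, 3^3≡7, 3^4≡1. ord_10(3) = 4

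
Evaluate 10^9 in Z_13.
By repeated squaring (mod 13): 10^{1}≡10, 10^{2}≡9, 10^{4}≡3, 10^{8}≡9. Then 10^{9} = 10^{8+1} ≡ 9 × 10 ≡ 12 (mod 13)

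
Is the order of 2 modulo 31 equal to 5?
Powers of 2 mod 31: 2^1≡2, 2^2≡4, 2^3≡8, 2^4≡16, 2^5≡1. First k with 2^k≡1 is k=5. Yes, ord_31(2) = 5.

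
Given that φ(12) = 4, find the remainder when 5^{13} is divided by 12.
By Euler: 5^{4} ≡ 1 (mod 12) since gcd(5, 12) = 1. 13 = 3×4 + 1. So 5^{13} ≡ 5^{1} ≡ 5 (mod 12)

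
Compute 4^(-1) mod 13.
Since 13 is prime, by Fermat 4^(-1) ≡ 4^{11} ≡ 10 mod 13. Verify: 4 × 10 = 40 ≡ 1 mod 13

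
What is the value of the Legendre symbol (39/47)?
(39/47) = 39^{23} mod 47 = -1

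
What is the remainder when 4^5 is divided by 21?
By repeated squaring (mod 21): 4^{1}≡4, 4^{2}≡16, 4^{4}≡4. Then 4^{5} = 4^{4+1} ≡ 4 × 4 ≡ 16 (mod 21)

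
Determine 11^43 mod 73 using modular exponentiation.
By repeated squaring (mod 73): 11^{1}≡11, 11^{2}≡48, 11^{4}≡41, 11^{8}≡2, 11^{16}≡4, 11^{32}≡16. Then 11^{43} = 11^{32+8+2+1} ≡ 16 × 2 × 48 × 11 ≡ 33 (mod 73)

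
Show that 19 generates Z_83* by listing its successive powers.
19^1, 19^2, ..., 19^{82} mod 83: [19, 29, 53, 11, 43, 70, 2, 38, 58, 23, 22, 3, 57, 4, 76, 33, 46, 44, 6, 31, 8, 69, 66, 9, 5, 12, 62, 16, 55, 49, 18, 10, 24, 41, 32, 27, 15, 36, 20, 48, 82, 64, 54, 30, 72, 40, 13, 81, 45, 25, 60, 61, 80, 26, 79, 7, 50, 37, 39, 77, 52, 75, 14, 17, 74, 78, 71, 21, 67, 28, 34, 65, 73, 59, 42, 51, 56, 68, 47, 63, 35, 1]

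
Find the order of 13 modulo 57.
Powers of 13 mod 57: 13^1≡13, 13^2≡55, 13^3≡31, 13^4≡4, 13^5≡52, 13^6≡49, 13^7≡10, 13^8≡16, 13^9≡37, 13^10≡25, 13^11≡40, 13^12≡7, 13^13≡34, 13^14≡43, 13^15≡46, 13^16≡28, 13^17≡22, 13^18≡1. So the order of 13 is 18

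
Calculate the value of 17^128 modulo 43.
Using Fermat: 17^{42} ≡ 1 mod 43. 128 ≡ 2 mod 42. So 17^{128} ≡ 17^{2} ≡ 31 mod 43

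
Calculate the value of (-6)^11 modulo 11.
Using Fermat: (-6)^{10} ≡ 1 mod 11. 11 ≡ 1 mod 10. So (-6)^{11} ≡ (-6)^{1} ≡ 5 mod 11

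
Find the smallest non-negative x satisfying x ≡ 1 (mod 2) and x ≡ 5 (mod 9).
M = 2 × 9 = 18. M₁ = 9, y₁ ≡ 1 (mod 2). M₂ = 2, y₂ ≡ 5 (mod 9). x = 1×9×1 + 5×2×5 ≡ 5 (mod 18)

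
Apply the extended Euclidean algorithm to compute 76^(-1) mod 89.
Extended GCD: 76(41) + 89(-35) = 1. So 76^(-1) ≡ 41 mod 89. Verify: 76 × 41 = 3116 ≡ 1 mod 89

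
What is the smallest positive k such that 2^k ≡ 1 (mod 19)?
Powers of 2 mod 19: 2^1≡2, 2^2≡4, 2^3≡8, 2^4≡16, 2^5≡13, 2^6≡7, 2^7≡14, 2^8≡9, 2^9≡18, 2^10≡17, 2^11≡15, 2^12≡11, 2^13≡3, 2^14≡6, 2^15≡12, 2^16≡5, 2^17≡10, 2^18≡1. Order = 18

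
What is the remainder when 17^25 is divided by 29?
By repeated squaring (mod 29): 17^{1}≡17, 17^{2}≡28, 17^{4}≡1, 17^{8}≡1, 17^{16}≡1. Then 17^{25} = 17^{16+8+1} ≡ 1 × 1 × 17 ≡ 17 (mod 29)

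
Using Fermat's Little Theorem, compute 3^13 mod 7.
By Fermat: 3^{6} ≡ 1 (mod 7). 13 = 2×6 + 1. So 3^{13} ≡ 3^{1} ≡ 3 (mod 7)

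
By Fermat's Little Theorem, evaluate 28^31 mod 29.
By Fermat: 28^{28} ≡ 1 mod 29. So 28^{31} = 28^{28} · 28^{3} ≡ 28^{3} ≡ 28 mod 29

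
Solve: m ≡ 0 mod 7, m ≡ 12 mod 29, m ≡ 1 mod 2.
M = 7 × 29 × 2 = 406. M₁ = 58, y₁ ≡ 4 mod 7. M₂ = 14, y₂ ≡ 27 mod 29. M₃ = 203, y₃ ≡ 1 mod 2. m = 0×58×4 + 12×14×27 + 1×203×1 ≡ 273 mod 406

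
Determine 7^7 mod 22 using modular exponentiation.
By repeated squaring mod 22: 7^{1}≡7, 7^{2}≡5, 7^{4}≡3. Then 7^{7} = 7^{4+2+1} ≡ 3 × 5 × 7 ≡ 17 mod 22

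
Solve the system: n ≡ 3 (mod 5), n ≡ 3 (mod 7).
M = 5 × 7 = 35. M₁ = 7, y₁ ≡ 3 (mod 5). M₂ = 5, y₂ ≡ 3 (mod 7). n = 3×7×3 + 3×5×3 ≡ 3 (mod 35)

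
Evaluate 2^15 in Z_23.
By repeated squaring mod 23: 2^{1}≡2, 2^{2}≡4, 2^{4}≡16, 2^{8}≡3. Then 2^{15} = 2^{8+4+2+1} ≡ 3 × 16 × 4 × 2 ≡ 16 mod 23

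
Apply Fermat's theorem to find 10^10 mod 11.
By Fermat's Little Theorem, 10^{10} ≡ 1 mod 11 since 11 is prime and gcd(10, 11) = 1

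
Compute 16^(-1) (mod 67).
Since 67 is prime, by Fermat 16^(-1) ≡ 16^{65} ≡ 21 (mod 67). Verify: 16 × 21 = 336 ≡ 1 (mod 67)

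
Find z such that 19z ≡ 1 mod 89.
Since 89 is prime, by Fermat 19^(-1) ≡ 19^{87} ≡ 75 mod 89. Verify: 19 × 75 = 1425 ≡ 1 mod 89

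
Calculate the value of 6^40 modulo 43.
By repeated squaring mod 43: 6^{1}≡6, 6^{2}≡36, 6^{4}≡6, 6^{8}≡36, 6^{16}≡6, 6^{32}≡36. Then 6^{40} = 6^{32+8} ≡ 36 × 36 ≡ 6 mod 43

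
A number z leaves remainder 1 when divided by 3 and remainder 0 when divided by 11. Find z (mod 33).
M = 3 × 11 = 33. M₁ = 11, y₁ ≡ 2 (mod 3). M₂ = 3, y₂ ≡ 4 (mod 11). z = 1×11×2 + 0×3×4 ≡ 22 (mod 33)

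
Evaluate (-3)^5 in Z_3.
By repeated squaring mod 3: (-3)^{1}≡0, (-3)^{2}≡0, (-3)^{4}≡0. Then (-3)^{5} = (-3)^{4+1} ≡ 0 × 0 ≡ 0 mod 3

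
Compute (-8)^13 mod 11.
Using Fermat: (-8)^{10} ≡ 1 mod 11. 13 ≡ 3 mod 10. So (-8)^{13} ≡ (-8)^{3} ≡ 5 mod 11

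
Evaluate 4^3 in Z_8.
4^{3} = 64 ≡ 0 (mod 8)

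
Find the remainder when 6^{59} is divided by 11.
By Fermat: 6^{10} ≡ 1 (mod 11). 59 = 5×10 + 9. So 6^{59} ≡ 6^{9} ≡ 2 (mod 11)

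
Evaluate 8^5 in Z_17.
By repeated squaring mod 17: 8^{1}≡8, 8^{2}≡13, 8^{4}≡16. Then 8^{5} = 8^{4+1} ≡ 16 × 8 ≡ 9 mod 17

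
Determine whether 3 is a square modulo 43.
By Euler's criterion: 3^{21} ≡ 42 mod 43. Since this equals -1 (≡ 42), 3 is not a QR.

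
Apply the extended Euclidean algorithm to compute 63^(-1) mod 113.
Extended GCD: 63(-52) + 113(29) = 1. So 63^(-1) ≡ -52 ≡ 61 mod 113. Verify: 63 × 61 = 3843 ≡ 1 mod 113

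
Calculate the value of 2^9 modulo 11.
By repeated squaring (mod 11): 2^{1}≡2, 2^{2}≡4, 2^{4}≡5, 2^{8}≡3. Then 2^{9} = 2^{8+1} ≡ 3 × 2 ≡ 6 (mod 11)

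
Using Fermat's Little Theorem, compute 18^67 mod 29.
By Fermat: 18^{28} ≡ 1 (mod 29). 67 = 2×28 + 11. So 18^{67} ≡ 18^{11} ≡ 19 (mod 29)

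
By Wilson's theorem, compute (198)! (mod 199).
By Wilson's theorem, (198)! ≡ -1 ≡ 198 (mod 199)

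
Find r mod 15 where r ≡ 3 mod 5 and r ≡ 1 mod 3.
M = 5 × 3 = 15. M₁ = 3, y₁ ≡ 2 mod 5. M₂ = 5, y₂ ≡ 2 mod 3. r = 3×3×2 + 1×5×2 ≡ 13 mod 15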